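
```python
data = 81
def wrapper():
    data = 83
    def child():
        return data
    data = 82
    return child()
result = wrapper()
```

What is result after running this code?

Step 1: wrapper() sets data = 83, then later data = 82.
Step 2: child() is called after data is reassigned to 82. Closures capture variables by reference, not by value.
Step 3: result = 82

The answer is 82.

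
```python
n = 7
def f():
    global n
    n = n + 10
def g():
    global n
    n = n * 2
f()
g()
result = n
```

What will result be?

Step 1: n = 7.
Step 2: f() adds 10: n = 7 + 10 = 17.
Step 3: g() doubles: n = 17 * 2 = 34.
Step 4: result = 34

The answer is 34.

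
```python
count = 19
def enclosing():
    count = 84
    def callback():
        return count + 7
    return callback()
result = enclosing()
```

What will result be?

Step 1: enclosing() shadows global count with count = 84.
Step 2: callback() finds count = 84 in enclosing scope, computes 84 + 7 = 91.
Step 3: result = 91

The answer is 91.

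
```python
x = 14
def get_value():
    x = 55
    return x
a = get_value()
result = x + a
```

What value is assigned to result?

Step 1: Global x = 14. get_value() returns local x = 55.
Step 2: a = 55. Global x still = 14.
Step 3: result = 14 + 55 = 69

The answer is 69.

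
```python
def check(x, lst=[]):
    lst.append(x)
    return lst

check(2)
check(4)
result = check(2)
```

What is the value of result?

Step 1: Mutable default argument gotcha! The list [] is created once.
Step 2: Each call appends to the SAME list: [2], [2, 4], [2, 4, 2].
Step 3: result = [2, 4, 2]

The answer is [2, 4, 2].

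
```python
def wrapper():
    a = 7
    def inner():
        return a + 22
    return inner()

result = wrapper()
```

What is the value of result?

Step 1: wrapper() defines a = 7.
Step 2: inner() reads a = 7 from enclosing scope, returns 7 + 22 = 29.
Step 3: result = 29

The answer is 29.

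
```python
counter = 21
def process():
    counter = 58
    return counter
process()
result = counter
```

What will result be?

Step 1: counter = 21 globally.
Step 2: process() creates a LOCAL counter = 58 (no global keyword!).
Step 3: The global counter is unchanged. result = 21

The answer is 21.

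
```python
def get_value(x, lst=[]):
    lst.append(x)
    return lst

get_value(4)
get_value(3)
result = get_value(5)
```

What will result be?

Step 1: Mutable default argument gotcha! The list [] is created once.
Step 2: Each call appends to the SAME list: [4], [4, 3], [4, 3, 5].
Step 3: result = [4, 3, 5]

The answer is [4, 3, 5].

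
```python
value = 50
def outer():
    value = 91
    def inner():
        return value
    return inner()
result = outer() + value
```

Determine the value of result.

Step 1: Global value = 50. outer() shadows with value = 91.
Step 2: inner() returns enclosing value = 91. outer() = 91.
Step 3: result = 91 + global value (50) = 141

The answer is 141.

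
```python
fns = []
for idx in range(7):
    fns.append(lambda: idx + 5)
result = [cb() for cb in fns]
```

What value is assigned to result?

Step 1: All lambdas capture idx by reference. After the loop, idx = 6.
Step 2: Each call returns 6 + 5 = 11.
Step 3: result = [11, 11, 11, 11, 11, 11, 11]

The answer is [11, 11, 11, 11, 11, 11, 11].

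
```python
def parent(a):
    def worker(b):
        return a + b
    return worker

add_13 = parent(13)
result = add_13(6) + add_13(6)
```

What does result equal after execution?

Step 1: add_13 captures a = 13.
Step 2: add_13(6) = 13 + 6 = 19, called twice.
Step 3: result = 19 + 19 = 38

The answer is 38.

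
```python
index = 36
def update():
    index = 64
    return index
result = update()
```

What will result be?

Step 1: Global index = 36.
Step 2: update() creates local index = 64, shadowing the global.
Step 3: Returns local index = 64. result = 64

The answer is 64.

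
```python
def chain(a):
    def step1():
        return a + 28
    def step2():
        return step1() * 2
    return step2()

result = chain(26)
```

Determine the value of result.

Step 1: chain(26) captures a = 26.
Step 2: step2() calls step1() which returns 26 + 28 = 54.
Step 3: step2() returns 54 * 2 = 108

The answer is 108.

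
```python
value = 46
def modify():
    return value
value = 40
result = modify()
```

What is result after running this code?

Step 1: value is first set to 46, then reassigned to 40.
Step 2: modify() is called after the reassignment, so it looks up the current global value = 40.
Step 3: result = 40

The answer is 40.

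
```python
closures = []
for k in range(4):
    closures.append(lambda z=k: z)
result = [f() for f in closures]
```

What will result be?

Step 1: Default arg z=k captures k at each iteration.
Step 2: Each lambda has its own default: 0, 1, ..., 3.
Step 3: result = [0, 1, 2, 3]

The answer is [0, 1, 2, 3].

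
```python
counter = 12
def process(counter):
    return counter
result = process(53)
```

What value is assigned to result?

Step 1: Global counter = 12.
Step 2: process(53) takes parameter counter = 53, which shadows the global.
Step 3: result = 53

The answer is 53.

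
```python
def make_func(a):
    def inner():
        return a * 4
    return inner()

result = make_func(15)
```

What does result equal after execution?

Step 1: make_func(15) binds parameter a = 15.
Step 2: inner() accesses a = 15 from enclosing scope.
Step 3: result = 15 * 4 = 60

The answer is 60.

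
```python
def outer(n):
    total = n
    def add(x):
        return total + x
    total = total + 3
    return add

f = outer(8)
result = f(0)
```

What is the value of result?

Step 1: outer(8) sets total = 8, then total = 8 + 3 = 11.
Step 2: Closures capture by reference, so add sees total = 11.
Step 3: f(0) returns 11 + 0 = 11

The answer is 11.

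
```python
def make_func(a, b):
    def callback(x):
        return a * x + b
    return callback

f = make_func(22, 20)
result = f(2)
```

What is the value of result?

Step 1: make_func(22, 20) captures a = 22, b = 20.
Step 2: f(2) computes 22 * 2 + 20 = 64.
Step 3: result = 64

The answer is 64.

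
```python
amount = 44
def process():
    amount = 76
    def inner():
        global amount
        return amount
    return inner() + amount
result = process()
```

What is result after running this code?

Step 1: Global amount = 44. process() shadows with local amount = 76.
Step 2: inner() uses global keyword, so inner() returns global amount = 44.
Step 3: process() returns 44 + 76 = 120

The answer is 120.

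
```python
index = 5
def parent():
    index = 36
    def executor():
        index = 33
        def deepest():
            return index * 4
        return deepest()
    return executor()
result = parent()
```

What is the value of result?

Step 1: deepest() looks up index through LEGB: not local, finds index = 33 in enclosing executor().
Step 2: Returns 33 * 4 = 132.
Step 3: result = 132

The answer is 132.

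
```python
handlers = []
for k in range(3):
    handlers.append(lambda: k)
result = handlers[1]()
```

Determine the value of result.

Step 1: The loop creates 3 lambdas, all referencing the same variable k.
Step 2: After the loop, k = 2 (final value).
Step 3: handlers[1]() looks up k at call time and finds 2. This is the late binding gotcha. result = 2

The answer is 2.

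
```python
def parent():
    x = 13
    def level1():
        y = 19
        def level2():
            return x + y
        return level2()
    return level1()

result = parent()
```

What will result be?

Step 1: x = 13 in parent. y = 19 in level1.
Step 2: level2() reads x = 13 and y = 19 from enclosing scopes.
Step 3: result = 13 + 19 = 32

The answer is 32.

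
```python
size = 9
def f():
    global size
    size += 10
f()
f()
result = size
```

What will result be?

Step 1: size = 9.
Step 2: First f(): size = 9 + 10 = 19.
Step 3: Second f(): size = 19 + 10 = 29. result = 29

The answer is 29.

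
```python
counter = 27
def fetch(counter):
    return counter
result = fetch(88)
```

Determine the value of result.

Step 1: Global counter = 27.
Step 2: fetch(88) takes parameter counter = 88, which shadows the global.
Step 3: result = 88

The answer is 88.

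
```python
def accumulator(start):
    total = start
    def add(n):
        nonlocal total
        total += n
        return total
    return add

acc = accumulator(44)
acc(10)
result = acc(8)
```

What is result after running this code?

Step 1: accumulator(44) creates closure with total = 44.
Step 2: First acc(10): total = 44 + 10 = 54.
Step 3: Second acc(8): total = 54 + 8 = 62. result = 62

The answer is 62.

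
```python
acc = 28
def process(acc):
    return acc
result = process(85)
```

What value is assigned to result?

Step 1: Global acc = 28.
Step 2: process(85) takes parameter acc = 85, which shadows the global.
Step 3: result = 85

The answer is 85.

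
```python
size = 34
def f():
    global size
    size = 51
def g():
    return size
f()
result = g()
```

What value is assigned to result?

Step 1: size = 34.
Step 2: f() sets global size = 51.
Step 3: g() reads global size = 51. result = 51

The answer is 51.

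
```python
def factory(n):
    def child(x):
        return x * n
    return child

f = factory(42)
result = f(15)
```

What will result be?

Step 1: factory(42) creates a closure capturing n = 42.
Step 2: f(15) computes 15 * 42 = 630.
Step 3: result = 630

The answer is 630.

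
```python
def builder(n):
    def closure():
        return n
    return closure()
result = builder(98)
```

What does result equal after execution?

Step 1: builder(98) binds parameter n = 98.
Step 2: closure() looks up n in enclosing scope and finds the parameter n = 98.
Step 3: result = 98

The answer is 98.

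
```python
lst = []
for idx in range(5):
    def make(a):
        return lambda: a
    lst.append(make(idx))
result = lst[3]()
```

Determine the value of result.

Step 1: make(idx) creates a new scope capturing a = idx at call time.
Step 2: lst[3] = make(3), so its lambda captures a = 3.
Step 3: result = 3 (closure factory fixes late binding)

The answer is 3.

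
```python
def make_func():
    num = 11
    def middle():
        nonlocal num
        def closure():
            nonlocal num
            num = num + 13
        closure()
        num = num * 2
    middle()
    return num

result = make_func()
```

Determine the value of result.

Step 1: num = 11.
Step 2: closure() adds 13: num = 11 + 13 = 24.
Step 3: middle() doubles: num = 24 * 2 = 48.
Step 4: result = 48

The answer is 48.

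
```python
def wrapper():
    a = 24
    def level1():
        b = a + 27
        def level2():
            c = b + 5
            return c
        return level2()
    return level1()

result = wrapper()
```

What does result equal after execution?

Step 1: a = 24. b = a + 27 = 51.
Step 2: c = b + 5 = 51 + 5 = 56.
Step 3: result = 56

The answer is 56.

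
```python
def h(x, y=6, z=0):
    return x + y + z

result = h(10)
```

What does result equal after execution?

Step 1: h(10) uses defaults y = 6, z = 0.
Step 2: Returns 10 + 6 + 0 = 16.
Step 3: result = 16

The answer is 16.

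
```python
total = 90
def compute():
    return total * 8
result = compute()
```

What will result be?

Step 1: total = 90 is defined globally.
Step 2: compute() looks up total from global scope = 90, then computes 90 * 8 = 720.
Step 3: result = 720

The answer is 720.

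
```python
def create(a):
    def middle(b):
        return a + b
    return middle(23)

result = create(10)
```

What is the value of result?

Step 1: create(10) passes a = 10.
Step 2: middle(23) has b = 23, reads a = 10 from enclosing.
Step 3: result = 10 + 23 = 33

The answer is 33.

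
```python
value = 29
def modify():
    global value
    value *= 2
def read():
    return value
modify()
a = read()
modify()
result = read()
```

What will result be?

Step 1: value = 29.
Step 2: First modify(): value = 29 * 2 = 58.
Step 3: Second modify(): value = 58 * 2 = 116.
Step 4: read() returns 116

The answer is 116.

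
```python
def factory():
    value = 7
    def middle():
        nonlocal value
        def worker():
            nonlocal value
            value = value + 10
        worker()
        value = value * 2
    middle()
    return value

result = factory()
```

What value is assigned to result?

Step 1: value = 7.
Step 2: worker() adds 10: value = 7 + 10 = 17.
Step 3: middle() doubles: value = 17 * 2 = 34.
Step 4: result = 34

The answer is 34.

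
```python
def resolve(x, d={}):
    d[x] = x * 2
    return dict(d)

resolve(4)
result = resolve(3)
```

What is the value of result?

Step 1: Mutable default dict is shared across calls.
Step 2: First call adds 4: 8. Second call adds 3: 6.
Step 3: result = {4: 8, 3: 6}

The answer is {4: 8, 3: 6}.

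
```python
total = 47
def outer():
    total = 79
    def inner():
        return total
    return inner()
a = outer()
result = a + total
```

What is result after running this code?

Step 1: outer() has local total = 79. inner() reads from enclosing.
Step 2: outer() returns 79. Global total = 47 unchanged.
Step 3: result = 79 + 47 = 126

The answer is 126.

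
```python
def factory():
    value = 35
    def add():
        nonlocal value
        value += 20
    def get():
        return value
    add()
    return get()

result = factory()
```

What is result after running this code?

Step 1: value = 35. add() modifies it via nonlocal, get() reads it.
Step 2: add() makes value = 35 + 20 = 55.
Step 3: get() returns 55. result = 55

The answer is 55.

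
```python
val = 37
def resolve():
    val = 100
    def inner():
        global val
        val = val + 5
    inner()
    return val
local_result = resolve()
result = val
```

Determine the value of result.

Step 1: Global val = 37. resolve() creates local val = 100.
Step 2: inner() declares global val and adds 5: global val = 37 + 5 = 42.
Step 3: resolve() returns its local val = 100 (unaffected by inner).
Step 4: result = global val = 42

The answer is 42.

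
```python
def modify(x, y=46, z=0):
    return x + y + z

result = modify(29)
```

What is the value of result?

Step 1: modify(29) uses defaults y = 46, z = 0.
Step 2: Returns 29 + 46 + 0 = 75.
Step 3: result = 75

The answer is 75.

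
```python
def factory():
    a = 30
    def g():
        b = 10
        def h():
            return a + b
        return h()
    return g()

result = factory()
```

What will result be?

Step 1: factory() defines a = 30. g() defines b = 10.
Step 2: h() accesses both from enclosing scopes: a = 30, b = 10.
Step 3: result = 30 + 10 = 40

The answer is 40.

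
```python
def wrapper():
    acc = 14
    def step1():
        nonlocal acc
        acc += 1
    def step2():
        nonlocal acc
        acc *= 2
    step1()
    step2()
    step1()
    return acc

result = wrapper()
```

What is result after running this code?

Step 1: acc = 14.
Step 2: step1(): acc = 14 + 1 = 15.
Step 3: step2(): acc = 15 * 2 = 30.
Step 4: step1(): acc = 30 + 1 = 31. result = 31

The answer is 31.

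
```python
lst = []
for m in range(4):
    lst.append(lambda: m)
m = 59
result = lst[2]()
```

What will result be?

Step 1: Lambdas capture the variable m by reference, not by value.
Step 2: After the loop, m is reassigned to 59.
Step 3: lst[2]() looks up the current m = 59. result = 59

The answer is 59.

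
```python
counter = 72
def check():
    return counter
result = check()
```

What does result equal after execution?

Step 1: counter = 72 is defined in the global scope.
Step 2: check() looks up counter. No local counter exists, so Python checks the global scope via LEGB rule and finds counter = 72.
Step 3: result = 72

The answer is 72.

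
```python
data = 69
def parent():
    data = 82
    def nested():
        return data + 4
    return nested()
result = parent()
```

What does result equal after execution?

Step 1: parent() shadows global data with data = 82.
Step 2: nested() finds data = 82 in enclosing scope, computes 82 + 4 = 86.
Step 3: result = 86

The answer is 86.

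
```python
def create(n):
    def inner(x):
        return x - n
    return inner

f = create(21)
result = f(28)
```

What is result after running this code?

Step 1: create(21) creates a closure capturing n = 21.
Step 2: f(28) computes 28 - 21 = 7.
Step 3: result = 7

The answer is 7.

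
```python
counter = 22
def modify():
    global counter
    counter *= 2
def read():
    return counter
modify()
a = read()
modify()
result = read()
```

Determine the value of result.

Step 1: counter = 22.
Step 2: First modify(): counter = 22 * 2 = 44.
Step 3: Second modify(): counter = 44 * 2 = 88.
Step 4: read() returns 88

The answer is 88.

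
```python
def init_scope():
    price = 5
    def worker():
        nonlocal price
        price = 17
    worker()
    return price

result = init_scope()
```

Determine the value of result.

Step 1: init_scope() sets price = 5.
Step 2: worker() uses nonlocal to reassign price = 17.
Step 3: result = 17

The answer is 17.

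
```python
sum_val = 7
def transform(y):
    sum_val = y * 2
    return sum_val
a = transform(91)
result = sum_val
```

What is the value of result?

Step 1: Global sum_val = 7.
Step 2: transform(91) creates local sum_val = 91 * 2 = 182.
Step 3: Global sum_val unchanged because no global keyword. result = 7

The answer is 7.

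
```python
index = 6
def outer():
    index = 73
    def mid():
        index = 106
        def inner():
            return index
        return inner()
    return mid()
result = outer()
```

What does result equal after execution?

Step 1: Three levels of shadowing: global 6, outer 73, mid 106.
Step 2: inner() finds index = 106 in enclosing mid() scope.
Step 3: result = 106

The answer is 106.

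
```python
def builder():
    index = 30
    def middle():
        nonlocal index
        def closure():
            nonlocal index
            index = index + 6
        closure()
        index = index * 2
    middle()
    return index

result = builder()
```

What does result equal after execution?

Step 1: index = 30.
Step 2: closure() adds 6: index = 30 + 6 = 36.
Step 3: middle() doubles: index = 36 * 2 = 72.
Step 4: result = 72

The answer is 72.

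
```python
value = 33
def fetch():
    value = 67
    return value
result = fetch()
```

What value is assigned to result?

Step 1: Global value = 33.
Step 2: fetch() creates local value = 67, shadowing the global.
Step 3: Returns local value = 67. result = 67

The answer is 67.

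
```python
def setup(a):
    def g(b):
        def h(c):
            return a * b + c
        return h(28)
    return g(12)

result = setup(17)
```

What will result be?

Step 1: a = 17, b = 12, c = 28.
Step 2: h() computes a * b + c = 17 * 12 + 28 = 232.
Step 3: result = 232

The answer is 232.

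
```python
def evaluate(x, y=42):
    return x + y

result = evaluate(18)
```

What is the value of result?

Step 1: evaluate(18) uses default y = 42.
Step 2: Returns 18 + 42 = 60.
Step 3: result = 60

The answer is 60.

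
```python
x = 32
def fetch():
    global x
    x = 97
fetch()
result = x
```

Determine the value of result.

Step 1: x = 32 globally.
Step 2: fetch() declares global x and sets it to 97.
Step 3: After fetch(), global x = 97. result = 97

The answer is 97.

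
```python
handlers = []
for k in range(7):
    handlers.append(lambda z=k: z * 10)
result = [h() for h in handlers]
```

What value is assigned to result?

Step 1: Default arg z=k captures k at each iteration.
Step 2: handlers[k] has z defaulting to k, returns k * 10.
Step 3: result = [0, 10, 20, 30, 40, 50, 60]

The answer is [0, 10, 20, 30, 40, 50, 60].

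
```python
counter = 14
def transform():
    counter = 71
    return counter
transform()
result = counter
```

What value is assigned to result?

Step 1: Global counter = 14.
Step 2: transform() creates local counter = 71 (shadow, not modification).
Step 3: After transform() returns, global counter is unchanged. result = 14

The answer is 14.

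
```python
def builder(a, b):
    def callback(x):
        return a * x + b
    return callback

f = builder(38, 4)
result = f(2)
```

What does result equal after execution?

Step 1: builder(38, 4) captures a = 38, b = 4.
Step 2: f(2) computes 38 * 2 + 4 = 80.
Step 3: result = 80

The answer is 80.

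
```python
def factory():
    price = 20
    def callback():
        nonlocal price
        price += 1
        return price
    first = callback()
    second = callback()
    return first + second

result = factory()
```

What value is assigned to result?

Step 1: price starts at 20.
Step 2: First call: price = 20 + 1 = 21, returns 21.
Step 3: Second call: price = 21 + 1 = 22, returns 22.
Step 4: result = 21 + 22 = 43

The answer is 43.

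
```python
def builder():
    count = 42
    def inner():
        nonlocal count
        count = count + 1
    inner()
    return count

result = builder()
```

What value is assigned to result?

Step 1: builder() sets count = 42.
Step 2: inner() uses nonlocal to modify count in builder's scope: count = 42 + 1 = 43.
Step 3: builder() returns the modified count = 43

The answer is 43.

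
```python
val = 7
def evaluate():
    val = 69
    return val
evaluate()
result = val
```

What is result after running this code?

Step 1: Global val = 7.
Step 2: evaluate() creates local val = 69 (shadow, not modification).
Step 3: After evaluate() returns, global val is unchanged. result = 7

The answer is 7.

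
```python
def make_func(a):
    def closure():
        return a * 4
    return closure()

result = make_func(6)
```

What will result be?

Step 1: make_func(6) binds parameter a = 6.
Step 2: closure() accesses a = 6 from enclosing scope.
Step 3: result = 6 * 4 = 24

The answer is 24.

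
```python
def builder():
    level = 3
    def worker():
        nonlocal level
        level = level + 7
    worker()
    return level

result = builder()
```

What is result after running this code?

Step 1: builder() sets level = 3.
Step 2: worker() uses nonlocal to modify level in builder's scope: level = 3 + 7 = 10.
Step 3: builder() returns the modified level = 10

The answer is 10.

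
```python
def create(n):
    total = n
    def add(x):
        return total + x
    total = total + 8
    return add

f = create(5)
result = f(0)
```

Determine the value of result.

Step 1: create(5) sets total = 5, then total = 5 + 8 = 13.
Step 2: Closures capture by reference, so add sees total = 13.
Step 3: f(0) returns 13 + 0 = 13

The answer is 13.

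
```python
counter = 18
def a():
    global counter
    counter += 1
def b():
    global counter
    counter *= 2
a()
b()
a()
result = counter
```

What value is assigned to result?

Step 1: counter = 18.
Step 2: a(): counter = 18 + 1 = 19.
Step 3: b(): counter = 19 * 2 = 38.
Step 4: a(): counter = 38 + 1 = 39

The answer is 39.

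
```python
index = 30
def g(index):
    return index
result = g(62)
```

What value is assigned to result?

Step 1: Global index = 30.
Step 2: g(62) takes parameter index = 62, which shadows the global.
Step 3: result = 62

The answer is 62.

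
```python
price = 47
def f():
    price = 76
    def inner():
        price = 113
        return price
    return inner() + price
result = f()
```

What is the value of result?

Step 1: f() has local price = 76. inner() has local price = 113.
Step 2: inner() returns its local price = 113.
Step 3: f() returns 113 + its own price (76) = 189

The answer is 189.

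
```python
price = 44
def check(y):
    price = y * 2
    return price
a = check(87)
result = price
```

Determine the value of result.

Step 1: Global price = 44.
Step 2: check(87) creates local price = 87 * 2 = 174.
Step 3: Global price unchanged because no global keyword. result = 44

The answer is 44.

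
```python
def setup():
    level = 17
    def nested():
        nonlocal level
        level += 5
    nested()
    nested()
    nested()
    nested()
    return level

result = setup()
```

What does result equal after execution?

Step 1: level starts at 17.
Step 2: nested() is called 4 times, each adding 5.
Step 3: level = 17 + 5 * 4 = 37

The answer is 37.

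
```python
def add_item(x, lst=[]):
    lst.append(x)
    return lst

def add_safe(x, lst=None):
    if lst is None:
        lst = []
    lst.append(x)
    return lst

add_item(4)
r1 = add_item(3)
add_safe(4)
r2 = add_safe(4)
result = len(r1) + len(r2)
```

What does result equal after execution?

Step 1: add_item shares mutable default: after 2 calls, lst = [4, 3], len = 2.
Step 2: add_safe creates fresh list each time: r2 = [4], len = 1.
Step 3: result = 2 + 1 = 3

The answer is 3.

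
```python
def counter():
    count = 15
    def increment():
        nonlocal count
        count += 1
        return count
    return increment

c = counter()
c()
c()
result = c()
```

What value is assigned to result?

Step 1: counter() creates closure with count = 15.
Step 2: Each c() call increments count via nonlocal. After 3 calls: 15 + 3 = 18.
Step 3: result = 18

The answer is 18.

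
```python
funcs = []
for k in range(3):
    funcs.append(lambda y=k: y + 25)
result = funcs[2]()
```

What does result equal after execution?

Step 1: Default argument y=k captures k's value at definition time.
Step 2: funcs[2] was defined when k = 2, so y defaults to 2.
Step 3: result = 2 + 25 = 27 (default arg fixes the late binding issue)

The answer is 27.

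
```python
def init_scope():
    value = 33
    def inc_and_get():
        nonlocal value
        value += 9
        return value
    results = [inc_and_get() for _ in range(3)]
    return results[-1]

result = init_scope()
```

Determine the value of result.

Step 1: value = 33.
Step 2: Three calls to inc_and_get(), each adding 9.
Step 3: Last value = 33 + 9 * 3 = 60

The answer is 60.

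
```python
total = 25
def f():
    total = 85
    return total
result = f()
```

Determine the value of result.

Step 1: Global total = 25.
Step 2: f() creates local total = 85, shadowing the global.
Step 3: Returns local total = 85. result = 85

The answer is 85.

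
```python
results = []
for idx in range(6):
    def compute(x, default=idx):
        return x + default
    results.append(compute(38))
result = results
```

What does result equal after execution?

Step 1: Default argument default=idx is evaluated at function definition time.
Step 2: Each iteration creates compute with default = current idx value.
Step 3: compute(38) returns 38 + default. results = [38, 39, 40, 41, 42, 43]

The answer is [38, 39, 40, 41, 42, 43].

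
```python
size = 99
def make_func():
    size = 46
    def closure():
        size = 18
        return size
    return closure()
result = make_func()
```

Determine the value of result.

Step 1: Three scopes define size: global (99), make_func (46), closure (18).
Step 2: closure() has its own local size = 18, which shadows both enclosing and global.
Step 3: result = 18 (local wins in LEGB)

The answer is 18.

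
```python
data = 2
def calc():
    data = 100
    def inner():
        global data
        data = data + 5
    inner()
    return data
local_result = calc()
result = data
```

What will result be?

Step 1: Global data = 2. calc() creates local data = 100.
Step 2: inner() declares global data and adds 5: global data = 2 + 5 = 7.
Step 3: calc() returns its local data = 100 (unaffected by inner).
Step 4: result = global data = 7

The answer is 7.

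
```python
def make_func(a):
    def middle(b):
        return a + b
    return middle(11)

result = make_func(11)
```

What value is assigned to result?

Step 1: make_func(11) passes a = 11.
Step 2: middle(11) has b = 11, reads a = 11 from enclosing.
Step 3: result = 11 + 11 = 22

The answer is 22.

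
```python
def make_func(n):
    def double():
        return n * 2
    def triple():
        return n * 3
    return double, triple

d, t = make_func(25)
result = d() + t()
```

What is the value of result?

Step 1: Both closures capture the same n = 25.
Step 2: d() = 25 * 2 = 50, t() = 25 * 3 = 75.
Step 3: result = 50 + 75 = 125

The answer is 125.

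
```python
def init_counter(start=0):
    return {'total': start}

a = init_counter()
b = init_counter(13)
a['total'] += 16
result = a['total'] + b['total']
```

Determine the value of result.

Step 1: init_counter() returns a new dict each call (immutable default 0).
Step 2: a = {'total': 0}, b = {'total': 13}.
Step 3: a['total'] += 16 = 16. result = 16 + 13 = 29

The answer is 29.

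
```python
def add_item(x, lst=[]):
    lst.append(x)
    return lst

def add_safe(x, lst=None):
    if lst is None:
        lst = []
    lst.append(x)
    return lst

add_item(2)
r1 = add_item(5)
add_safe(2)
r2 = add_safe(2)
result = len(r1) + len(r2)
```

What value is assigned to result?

Step 1: add_item shares mutable default: after 2 calls, lst = [2, 5], len = 2.
Step 2: add_safe creates fresh list each time: r2 = [2], len = 1.
Step 3: result = 2 + 1 = 3

The answer is 3.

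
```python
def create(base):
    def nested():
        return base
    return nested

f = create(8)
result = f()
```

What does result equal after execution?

Step 1: create(8) creates closure capturing base = 8.
Step 2: f() returns the captured base = 8.
Step 3: result = 8

The answer is 8.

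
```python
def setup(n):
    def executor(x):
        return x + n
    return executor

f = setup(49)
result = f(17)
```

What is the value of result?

Step 1: setup(49) creates a closure that captures n = 49.
Step 2: f(17) calls the closure with x = 17, returning 17 + 49 = 66.
Step 3: result = 66

The answer is 66.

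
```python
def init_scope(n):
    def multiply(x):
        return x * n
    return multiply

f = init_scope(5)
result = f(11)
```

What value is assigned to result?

Step 1: init_scope(5) returns multiply closure with n = 5.
Step 2: f(11) computes 11 * 5 = 55.
Step 3: result = 55

The answer is 55.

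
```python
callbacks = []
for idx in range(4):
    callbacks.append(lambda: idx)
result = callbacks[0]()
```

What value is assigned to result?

Step 1: The loop creates 4 lambdas, all referencing the same variable idx.
Step 2: After the loop, idx = 3 (final value).
Step 3: callbacks[0]() looks up idx at call time and finds 3. This is the late binding gotcha. result = 3

The answer is 3.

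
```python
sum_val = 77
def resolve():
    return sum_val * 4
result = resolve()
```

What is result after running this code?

Step 1: sum_val = 77 is defined globally.
Step 2: resolve() looks up sum_val from global scope = 77, then computes 77 * 4 = 308.
Step 3: result = 308

The answer is 308.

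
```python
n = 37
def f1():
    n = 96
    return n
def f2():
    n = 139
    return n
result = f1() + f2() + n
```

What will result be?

Step 1: Each function shadows global n with its own local.
Step 2: f1() returns 96, f2() returns 139.
Step 3: Global n = 37 is unchanged. result = 96 + 139 + 37 = 272

The answer is 272.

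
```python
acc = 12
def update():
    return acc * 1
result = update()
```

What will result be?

Step 1: acc = 12 is defined globally.
Step 2: update() looks up acc from global scope = 12, then computes 12 * 1 = 12.
Step 3: result = 12

The answer is 12.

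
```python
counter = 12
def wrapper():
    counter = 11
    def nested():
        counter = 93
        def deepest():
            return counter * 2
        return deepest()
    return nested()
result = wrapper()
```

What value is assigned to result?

Step 1: deepest() looks up counter through LEGB: not local, finds counter = 93 in enclosing nested().
Step 2: Returns 93 * 2 = 186.
Step 3: result = 186

The answer is 186.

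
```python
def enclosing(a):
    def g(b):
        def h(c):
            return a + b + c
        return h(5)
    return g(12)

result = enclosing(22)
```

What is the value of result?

Step 1: a = 22, b = 12, c = 5 across three nested scopes.
Step 2: h() accesses all three via LEGB rule.
Step 3: result = 22 + 12 + 5 = 39

The answer is 39.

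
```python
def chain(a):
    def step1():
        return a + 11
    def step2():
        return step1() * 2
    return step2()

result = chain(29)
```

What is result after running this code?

Step 1: chain(29) captures a = 29.
Step 2: step2() calls step1() which returns 29 + 11 = 40.
Step 3: step2() returns 40 * 2 = 80

The answer is 80.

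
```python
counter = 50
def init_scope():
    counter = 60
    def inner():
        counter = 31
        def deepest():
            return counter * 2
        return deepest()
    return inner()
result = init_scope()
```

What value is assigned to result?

Step 1: deepest() looks up counter through LEGB: not local, finds counter = 31 in enclosing inner().
Step 2: Returns 31 * 2 = 62.
Step 3: result = 62

The answer is 62.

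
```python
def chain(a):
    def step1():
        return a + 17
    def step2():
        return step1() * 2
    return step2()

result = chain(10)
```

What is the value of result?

Step 1: chain(10) captures a = 10.
Step 2: step2() calls step1() which returns 10 + 17 = 27.
Step 3: step2() returns 27 * 2 = 54

The answer is 54.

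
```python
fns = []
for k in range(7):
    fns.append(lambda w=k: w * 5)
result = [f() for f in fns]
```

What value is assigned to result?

Step 1: Default arg w=k captures k at each iteration.
Step 2: fns[k] has w defaulting to k, returns k * 5.
Step 3: result = [0, 5, 10, 15, 20, 25, 30]

The answer is [0, 5, 10, 15, 20, 25, 30].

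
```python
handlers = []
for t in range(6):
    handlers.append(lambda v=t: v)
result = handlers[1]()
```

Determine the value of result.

Step 1: Default argument v=t captures t's value at each iteration.
Step 2: handlers[1] captured v = 1 when t was 1.
Step 3: result = 1

The answer is 1.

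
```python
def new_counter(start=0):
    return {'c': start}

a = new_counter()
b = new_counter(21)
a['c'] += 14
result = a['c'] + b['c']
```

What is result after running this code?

Step 1: new_counter() returns a new dict each call (immutable default 0).
Step 2: a = {'c': 0}, b = {'c': 21}.
Step 3: a['c'] += 14 = 14. result = 14 + 21 = 35

The answer is 35.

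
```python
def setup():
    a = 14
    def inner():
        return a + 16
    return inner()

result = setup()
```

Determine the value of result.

Step 1: setup() defines a = 14.
Step 2: inner() reads a = 14 from enclosing scope, returns 14 + 16 = 30.
Step 3: result = 30

The answer is 30.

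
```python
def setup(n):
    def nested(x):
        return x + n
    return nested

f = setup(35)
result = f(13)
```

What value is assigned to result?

Step 1: setup(35) creates a closure that captures n = 35.
Step 2: f(13) calls the closure with x = 13, returning 13 + 35 = 48.
Step 3: result = 48

The answer is 48.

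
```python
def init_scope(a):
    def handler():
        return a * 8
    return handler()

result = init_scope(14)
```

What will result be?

Step 1: init_scope(14) binds parameter a = 14.
Step 2: handler() accesses a = 14 from enclosing scope.
Step 3: result = 14 * 8 = 112

The answer is 112.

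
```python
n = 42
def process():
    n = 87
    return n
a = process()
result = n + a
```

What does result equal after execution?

Step 1: Global n = 42. process() returns local n = 87.
Step 2: a = 87. Global n still = 42.
Step 3: result = 42 + 87 = 129

The answer is 129.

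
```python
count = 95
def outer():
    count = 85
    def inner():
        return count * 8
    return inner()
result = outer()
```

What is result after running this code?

Step 1: outer() shadows global count with count = 85.
Step 2: inner() finds count = 85 in enclosing scope, computes 85 * 8 = 680.
Step 3: result = 680

The answer is 680.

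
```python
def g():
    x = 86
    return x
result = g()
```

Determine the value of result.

Step 1: g() defines x = 86 in its local scope.
Step 2: return x finds the local variable x = 86.
Step 3: result = 86

The answer is 86.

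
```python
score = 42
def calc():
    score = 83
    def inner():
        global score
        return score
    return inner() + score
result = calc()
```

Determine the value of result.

Step 1: Global score = 42. calc() shadows with local score = 83.
Step 2: inner() uses global keyword, so inner() returns global score = 42.
Step 3: calc() returns 42 + 83 = 125

The answer is 125.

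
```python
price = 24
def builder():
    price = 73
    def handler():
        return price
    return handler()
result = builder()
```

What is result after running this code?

Step 1: price = 24 globally, but builder() defines price = 73 locally.
Step 2: handler() looks up price. Not in local scope, so checks enclosing scope (builder) and finds price = 73.
Step 3: result = 73

The answer is 73.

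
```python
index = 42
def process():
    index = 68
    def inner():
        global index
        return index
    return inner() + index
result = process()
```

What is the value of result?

Step 1: Global index = 42. process() shadows with local index = 68.
Step 2: inner() uses global keyword, so inner() returns global index = 42.
Step 3: process() returns 42 + 68 = 110

The answer is 110.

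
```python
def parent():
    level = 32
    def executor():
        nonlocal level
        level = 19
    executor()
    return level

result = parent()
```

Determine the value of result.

Step 1: parent() sets level = 32.
Step 2: executor() uses nonlocal to reassign level = 19.
Step 3: result = 19

The answer is 19.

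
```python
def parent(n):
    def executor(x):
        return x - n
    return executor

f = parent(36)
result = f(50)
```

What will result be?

Step 1: parent(36) creates a closure capturing n = 36.
Step 2: f(50) computes 50 - 36 = 14.
Step 3: result = 14

The answer is 14.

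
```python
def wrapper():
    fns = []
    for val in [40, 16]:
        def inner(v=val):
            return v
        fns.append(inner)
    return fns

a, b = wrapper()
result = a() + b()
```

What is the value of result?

Step 1: Default argument v=val captures val at each iteration.
Step 2: a() returns 40 (captured at first iteration), b() returns 16 (captured at second).
Step 3: result = 40 + 16 = 56

The answer is 56.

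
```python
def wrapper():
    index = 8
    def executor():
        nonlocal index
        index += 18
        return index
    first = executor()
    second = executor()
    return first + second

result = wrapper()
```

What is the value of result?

Step 1: index starts at 8.
Step 2: First call: index = 8 + 18 = 26, returns 26.
Step 3: Second call: index = 26 + 18 = 44, returns 44.
Step 4: result = 26 + 44 = 70

The answer is 70.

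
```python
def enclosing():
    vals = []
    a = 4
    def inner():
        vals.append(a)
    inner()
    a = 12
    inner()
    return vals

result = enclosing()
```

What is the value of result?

Step 1: a = 4. inner() appends current a to vals.
Step 2: First inner(): appends 4. Then a = 12.
Step 3: Second inner(): appends 12 (closure sees updated a). result = [4, 12]

The answer is [4, 12].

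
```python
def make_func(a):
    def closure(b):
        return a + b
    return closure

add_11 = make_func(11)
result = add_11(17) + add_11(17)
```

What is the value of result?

Step 1: add_11 captures a = 11.
Step 2: add_11(17) = 11 + 17 = 28, called twice.
Step 3: result = 28 + 28 = 56

The answer is 56.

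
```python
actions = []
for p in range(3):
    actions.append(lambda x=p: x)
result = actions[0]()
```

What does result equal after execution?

Step 1: Default argument x=p captures p's value at each iteration.
Step 2: actions[0] captured x = 0 when p was 0.
Step 3: result = 0

The answer is 0.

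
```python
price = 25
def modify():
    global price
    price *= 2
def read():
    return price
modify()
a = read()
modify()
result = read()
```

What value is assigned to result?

Step 1: price = 25.
Step 2: First modify(): price = 25 * 2 = 50.
Step 3: Second modify(): price = 50 * 2 = 100.
Step 4: read() returns 100

The answer is 100.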